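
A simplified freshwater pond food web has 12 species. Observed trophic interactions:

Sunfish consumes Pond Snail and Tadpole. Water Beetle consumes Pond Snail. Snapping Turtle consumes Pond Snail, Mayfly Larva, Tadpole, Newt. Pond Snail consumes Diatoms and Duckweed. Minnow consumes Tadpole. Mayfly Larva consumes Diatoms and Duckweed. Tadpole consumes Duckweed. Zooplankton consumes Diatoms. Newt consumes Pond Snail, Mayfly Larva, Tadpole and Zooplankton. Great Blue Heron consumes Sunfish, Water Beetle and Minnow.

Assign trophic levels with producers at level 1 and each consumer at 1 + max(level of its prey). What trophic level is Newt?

Trophic level 3

Diatoms is a producer → level 1.
Pond Snail eats Diatoms (level 1); other prey at levels: Duckweed 1 → level 2.
Newt eats Pond Snail (level 2); other prey at levels: Mayfly Larva 2, Zooplankton 2, Tadpole 2 → level 3.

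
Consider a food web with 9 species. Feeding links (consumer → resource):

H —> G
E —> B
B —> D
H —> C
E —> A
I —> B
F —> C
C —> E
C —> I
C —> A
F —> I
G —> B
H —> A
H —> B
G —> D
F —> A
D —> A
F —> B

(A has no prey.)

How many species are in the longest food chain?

One longest chain: A → D → B → E → C → H.
It has 6 species and 5 links.

6 species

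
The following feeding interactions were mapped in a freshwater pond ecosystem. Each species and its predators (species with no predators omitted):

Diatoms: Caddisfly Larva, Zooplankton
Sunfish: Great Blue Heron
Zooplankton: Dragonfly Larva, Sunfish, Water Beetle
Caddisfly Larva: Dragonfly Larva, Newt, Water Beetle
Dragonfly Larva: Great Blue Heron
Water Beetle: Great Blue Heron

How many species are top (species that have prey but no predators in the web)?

2

Top species (has prey, but nothing eats it): Newt, Great Blue Heron.
Count: 2.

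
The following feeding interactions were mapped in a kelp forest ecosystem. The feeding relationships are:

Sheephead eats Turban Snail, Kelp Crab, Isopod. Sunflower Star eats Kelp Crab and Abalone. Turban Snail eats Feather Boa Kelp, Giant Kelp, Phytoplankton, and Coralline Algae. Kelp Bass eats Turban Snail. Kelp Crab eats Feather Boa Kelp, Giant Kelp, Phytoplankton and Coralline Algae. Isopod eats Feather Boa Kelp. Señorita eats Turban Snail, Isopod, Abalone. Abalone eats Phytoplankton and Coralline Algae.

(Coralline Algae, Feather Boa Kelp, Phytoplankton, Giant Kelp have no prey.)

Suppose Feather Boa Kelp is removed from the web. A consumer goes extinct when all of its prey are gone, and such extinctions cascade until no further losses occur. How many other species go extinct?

Remove Feather Boa Kelp.
Round 1: Isopod (all prey gone) → extinct.
No further losses. Total secondary extinctions: 1.

1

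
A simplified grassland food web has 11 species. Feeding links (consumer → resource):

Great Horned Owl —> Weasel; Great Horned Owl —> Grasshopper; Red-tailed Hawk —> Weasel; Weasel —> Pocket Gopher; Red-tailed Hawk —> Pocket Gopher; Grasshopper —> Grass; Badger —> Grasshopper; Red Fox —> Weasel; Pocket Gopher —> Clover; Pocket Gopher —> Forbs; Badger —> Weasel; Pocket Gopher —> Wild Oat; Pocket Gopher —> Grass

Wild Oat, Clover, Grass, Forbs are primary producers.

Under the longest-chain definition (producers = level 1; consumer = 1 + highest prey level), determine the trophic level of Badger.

Wild Oat is a producer → level 1.
Pocket Gopher eats Wild Oat (level 1); other prey at levels: Clover 1, Grass 1, Forbs 1 → level 2.
Weasel eats Pocket Gopher → level 3.
Badger eats Weasel (level 3); other prey at levels: Grasshopper 2 → level 4.

Trophic level 4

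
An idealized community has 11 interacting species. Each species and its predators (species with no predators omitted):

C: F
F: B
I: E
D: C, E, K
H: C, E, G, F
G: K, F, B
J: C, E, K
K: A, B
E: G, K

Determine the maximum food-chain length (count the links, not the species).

One longest chain: I → E → G → K → A.
It has 5 species and 4 links.

4 links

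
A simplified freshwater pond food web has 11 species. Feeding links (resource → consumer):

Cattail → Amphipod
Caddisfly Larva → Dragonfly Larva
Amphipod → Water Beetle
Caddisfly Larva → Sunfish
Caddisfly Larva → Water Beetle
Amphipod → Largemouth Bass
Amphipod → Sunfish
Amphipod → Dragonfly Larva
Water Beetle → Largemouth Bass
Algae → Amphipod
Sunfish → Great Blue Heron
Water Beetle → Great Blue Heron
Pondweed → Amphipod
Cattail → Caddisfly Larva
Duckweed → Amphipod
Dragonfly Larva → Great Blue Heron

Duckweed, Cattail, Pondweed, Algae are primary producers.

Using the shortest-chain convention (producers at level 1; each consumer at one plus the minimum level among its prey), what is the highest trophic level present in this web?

4

Producers (level 1): Duckweed, Cattail, Pondweed, Algae.
Following each consumer down to its lowest-level prey: Cattail → Caddisfly Larva → Water Beetle → Great Blue Heron (levels 1 through 4).
All prey of Great Blue Heron (Water Beetle 3, Dragonfly Larva 3, Sunfish 3) are at level 3 or above, so Great Blue Heron is at level 1 + 3 = 4.
Every consumer has at least one prey at level 3 or below, so none exceeds level 4.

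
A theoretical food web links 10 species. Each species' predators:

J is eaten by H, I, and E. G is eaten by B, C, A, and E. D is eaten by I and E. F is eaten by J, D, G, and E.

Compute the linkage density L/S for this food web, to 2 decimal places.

There are L = 13 links among S = 10 species.
L/S = 13/10 = 1.3000 ≈ 1.30.

L/S = 1.30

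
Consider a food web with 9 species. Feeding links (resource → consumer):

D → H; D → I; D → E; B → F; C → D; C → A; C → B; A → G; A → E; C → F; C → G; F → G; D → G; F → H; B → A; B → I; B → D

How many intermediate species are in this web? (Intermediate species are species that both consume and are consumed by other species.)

Intermediate species (has both prey and predators): B, A, F, D.
Count: 4.

4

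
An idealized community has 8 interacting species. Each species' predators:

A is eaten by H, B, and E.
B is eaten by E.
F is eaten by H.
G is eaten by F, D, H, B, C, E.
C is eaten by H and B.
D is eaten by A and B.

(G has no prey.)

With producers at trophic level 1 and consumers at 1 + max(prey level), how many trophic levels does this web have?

Producers (level 1): G.
G → D → A → B → E gives E level 5.
No species has a prey at level 5, so no species reaches level 6.

5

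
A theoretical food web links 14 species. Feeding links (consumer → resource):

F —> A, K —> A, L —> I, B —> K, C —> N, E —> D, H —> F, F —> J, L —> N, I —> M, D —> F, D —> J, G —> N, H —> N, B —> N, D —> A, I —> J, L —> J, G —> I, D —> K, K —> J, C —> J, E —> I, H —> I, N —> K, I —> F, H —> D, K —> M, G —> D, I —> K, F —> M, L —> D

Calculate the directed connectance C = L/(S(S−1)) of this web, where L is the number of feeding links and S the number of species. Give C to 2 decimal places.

C = 0.18

The web has S = 14 species and L = 32 feeding links.
C = L / (S(S−1)) = 32 / 182 = 0.1758 ≈ 0.18.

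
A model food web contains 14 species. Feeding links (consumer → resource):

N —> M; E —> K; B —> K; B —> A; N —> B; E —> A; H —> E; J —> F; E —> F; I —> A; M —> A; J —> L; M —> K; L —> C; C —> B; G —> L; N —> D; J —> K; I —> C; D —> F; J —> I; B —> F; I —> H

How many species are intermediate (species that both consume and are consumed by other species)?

8

Intermediate species (has both prey and predators): E, B, M, D, H, C, L, I.
Count: 8.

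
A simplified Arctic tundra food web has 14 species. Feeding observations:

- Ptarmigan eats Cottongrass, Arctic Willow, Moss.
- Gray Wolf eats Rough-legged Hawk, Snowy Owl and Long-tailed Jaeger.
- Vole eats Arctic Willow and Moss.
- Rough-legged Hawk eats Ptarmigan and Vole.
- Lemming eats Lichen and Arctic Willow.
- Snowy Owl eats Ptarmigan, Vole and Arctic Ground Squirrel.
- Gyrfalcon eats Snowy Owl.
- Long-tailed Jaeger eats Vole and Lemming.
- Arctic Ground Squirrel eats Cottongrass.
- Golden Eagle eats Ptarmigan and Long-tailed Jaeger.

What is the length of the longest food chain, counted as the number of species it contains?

One longest chain: Cottongrass → Arctic Ground Squirrel → Snowy Owl → Gyrfalcon.
It has 4 species and 3 links.

4 species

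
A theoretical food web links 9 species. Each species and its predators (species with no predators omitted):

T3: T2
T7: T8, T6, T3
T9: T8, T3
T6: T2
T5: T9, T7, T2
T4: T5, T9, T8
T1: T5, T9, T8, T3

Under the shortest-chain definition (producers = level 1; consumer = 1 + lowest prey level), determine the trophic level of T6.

Trophic level 4

T4 is a producer → level 1.
T5 eats T4 → level 2.
T7 eats T5 → level 3.
T6 eats T7 → level 4.
No prey of T6 is below level 3, so 4 is the minimum.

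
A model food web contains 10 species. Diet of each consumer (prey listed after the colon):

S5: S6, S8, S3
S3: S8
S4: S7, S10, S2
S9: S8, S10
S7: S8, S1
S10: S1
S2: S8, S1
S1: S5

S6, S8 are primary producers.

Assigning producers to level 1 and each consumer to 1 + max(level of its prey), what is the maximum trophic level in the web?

Producers (level 1): S6, S8.
S8 → S3 → S5 → S1 → S10 → S9 gives S9 level 6.
No species has a prey at level 6, so no species reaches level 7.

6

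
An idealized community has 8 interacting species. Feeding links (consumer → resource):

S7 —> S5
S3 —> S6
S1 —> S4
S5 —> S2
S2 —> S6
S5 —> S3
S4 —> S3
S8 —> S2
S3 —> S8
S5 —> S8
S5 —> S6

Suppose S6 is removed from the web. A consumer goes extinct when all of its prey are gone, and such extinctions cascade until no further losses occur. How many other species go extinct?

7

Remove S6.
Round 1: S2 (all prey gone) → extinct.
Round 2: S8 (all prey gone) → extinct.
Round 3: S3 (all prey gone) → extinct.
Round 4: S4 (all prey gone), S5 (all prey gone) → extinct.
Round 5: S7 (all prey gone), S1 (all prey gone) → extinct.
No further losses. Total secondary extinctions: 7.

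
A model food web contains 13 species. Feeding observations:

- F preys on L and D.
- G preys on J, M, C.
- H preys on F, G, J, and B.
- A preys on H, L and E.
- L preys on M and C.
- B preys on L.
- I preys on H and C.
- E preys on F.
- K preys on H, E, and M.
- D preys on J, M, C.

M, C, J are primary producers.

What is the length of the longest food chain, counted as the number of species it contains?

5 species

One longest chain: M → D → F → H → I.
It has 5 species and 4 links.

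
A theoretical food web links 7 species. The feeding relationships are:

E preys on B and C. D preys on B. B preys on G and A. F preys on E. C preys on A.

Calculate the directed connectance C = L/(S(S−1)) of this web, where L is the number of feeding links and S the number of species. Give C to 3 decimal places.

C = 0.167

The web has S = 7 species and L = 7 feeding links.
C = L / (S(S−1)) = 7 / 42 = 0.1667 ≈ 0.167.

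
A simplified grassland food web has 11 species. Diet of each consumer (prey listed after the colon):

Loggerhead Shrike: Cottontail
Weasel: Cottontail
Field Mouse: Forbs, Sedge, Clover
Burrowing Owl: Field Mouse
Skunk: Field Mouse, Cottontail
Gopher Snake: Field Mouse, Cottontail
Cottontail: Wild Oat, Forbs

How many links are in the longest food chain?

2 links

One longest chain: Wild Oat → Cottontail → Loggerhead Shrike.
It has 3 species and 2 links.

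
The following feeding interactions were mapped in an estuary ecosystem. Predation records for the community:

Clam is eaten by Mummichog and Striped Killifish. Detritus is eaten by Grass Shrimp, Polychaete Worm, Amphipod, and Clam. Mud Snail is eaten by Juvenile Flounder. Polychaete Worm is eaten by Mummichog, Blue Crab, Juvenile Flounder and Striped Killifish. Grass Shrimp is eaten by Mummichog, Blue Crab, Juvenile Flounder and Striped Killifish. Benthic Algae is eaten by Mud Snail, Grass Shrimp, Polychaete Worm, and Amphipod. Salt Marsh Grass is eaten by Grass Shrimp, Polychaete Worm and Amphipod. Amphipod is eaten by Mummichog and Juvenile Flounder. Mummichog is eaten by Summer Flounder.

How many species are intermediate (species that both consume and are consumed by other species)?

Intermediate species (has both prey and predators): Mud Snail, Amphipod, Grass Shrimp, Polychaete Worm, Clam, Mummichog.
Count: 6.

6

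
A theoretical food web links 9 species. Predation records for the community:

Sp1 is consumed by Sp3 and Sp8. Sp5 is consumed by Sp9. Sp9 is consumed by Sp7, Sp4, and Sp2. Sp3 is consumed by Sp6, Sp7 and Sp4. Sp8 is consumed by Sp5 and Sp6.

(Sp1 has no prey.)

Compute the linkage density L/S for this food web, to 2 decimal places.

L/S = 1.22

There are L = 11 links among S = 9 species.
L/S = 11/9 = 1.2222 ≈ 1.22.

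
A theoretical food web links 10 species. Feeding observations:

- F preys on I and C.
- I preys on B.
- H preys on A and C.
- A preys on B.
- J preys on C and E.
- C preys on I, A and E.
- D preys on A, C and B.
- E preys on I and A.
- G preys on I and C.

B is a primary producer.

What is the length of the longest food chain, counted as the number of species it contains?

5 species

One longest chain: B → I → E → C → F.
It has 5 species and 4 links.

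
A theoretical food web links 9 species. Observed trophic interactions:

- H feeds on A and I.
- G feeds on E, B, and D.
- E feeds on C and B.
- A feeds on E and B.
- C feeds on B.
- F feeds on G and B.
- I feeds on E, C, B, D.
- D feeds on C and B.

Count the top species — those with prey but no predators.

2

Top species (has prey, but nothing eats it): H, F.
Count: 2.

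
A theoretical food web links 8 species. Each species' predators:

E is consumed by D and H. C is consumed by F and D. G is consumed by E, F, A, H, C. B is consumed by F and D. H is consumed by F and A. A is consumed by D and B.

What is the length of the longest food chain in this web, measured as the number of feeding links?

One longest chain: G → E → H → A → B → D.
It has 6 species and 5 links.

5 links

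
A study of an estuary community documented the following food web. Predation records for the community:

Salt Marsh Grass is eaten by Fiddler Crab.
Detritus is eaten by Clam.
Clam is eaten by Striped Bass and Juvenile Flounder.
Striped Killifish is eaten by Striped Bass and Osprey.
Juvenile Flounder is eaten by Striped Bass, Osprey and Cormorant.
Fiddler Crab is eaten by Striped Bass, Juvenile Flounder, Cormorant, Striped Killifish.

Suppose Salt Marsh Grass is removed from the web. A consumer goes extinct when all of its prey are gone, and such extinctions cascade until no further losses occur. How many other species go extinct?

2

Remove Salt Marsh Grass.
Round 1: Fiddler Crab (all prey gone) → extinct.
Round 2: Striped Killifish (all prey gone) → extinct.
No further losses. Total secondary extinctions: 2.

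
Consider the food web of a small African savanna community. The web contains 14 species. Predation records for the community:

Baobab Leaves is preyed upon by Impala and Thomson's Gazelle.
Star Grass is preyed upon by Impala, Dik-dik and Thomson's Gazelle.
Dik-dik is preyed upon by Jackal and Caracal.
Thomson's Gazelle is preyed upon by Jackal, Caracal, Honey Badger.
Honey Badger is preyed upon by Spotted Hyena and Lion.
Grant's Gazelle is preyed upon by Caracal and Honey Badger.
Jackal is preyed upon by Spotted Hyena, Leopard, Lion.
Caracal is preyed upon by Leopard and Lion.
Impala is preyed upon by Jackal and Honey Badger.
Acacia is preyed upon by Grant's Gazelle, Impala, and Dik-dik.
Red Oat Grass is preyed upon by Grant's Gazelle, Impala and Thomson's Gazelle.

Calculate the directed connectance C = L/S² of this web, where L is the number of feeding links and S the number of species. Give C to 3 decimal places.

C = 0.138

The web has S = 14 species and L = 27 feeding links.
C = L / S² = 27 / 196 = 0.1378 ≈ 0.138.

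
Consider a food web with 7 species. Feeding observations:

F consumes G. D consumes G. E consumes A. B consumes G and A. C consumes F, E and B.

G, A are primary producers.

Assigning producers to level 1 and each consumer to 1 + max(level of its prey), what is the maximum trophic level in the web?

Producers (level 1): G, A.
A → E → C gives C level 3.
No species has a prey at level 3, so no species reaches level 4.

3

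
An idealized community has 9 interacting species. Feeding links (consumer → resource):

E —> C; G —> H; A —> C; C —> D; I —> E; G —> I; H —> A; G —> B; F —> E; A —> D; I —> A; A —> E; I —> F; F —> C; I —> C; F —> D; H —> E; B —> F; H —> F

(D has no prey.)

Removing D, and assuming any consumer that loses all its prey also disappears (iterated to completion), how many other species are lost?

Remove D.
Round 1: C (all prey gone) → extinct.
Round 2: E (all prey gone) → extinct.
Round 3: F (all prey gone), A (all prey gone) → extinct.
Round 4: I (all prey gone), B (all prey gone), H (all prey gone) → extinct.
Round 5: G (all prey gone) → extinct.
No further losses. Total secondary extinctions: 8.

8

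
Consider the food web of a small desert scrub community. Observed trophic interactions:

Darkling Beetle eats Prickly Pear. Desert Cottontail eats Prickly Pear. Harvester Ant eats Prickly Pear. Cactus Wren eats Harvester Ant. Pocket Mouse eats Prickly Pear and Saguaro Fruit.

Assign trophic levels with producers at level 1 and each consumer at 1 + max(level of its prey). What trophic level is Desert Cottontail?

Trophic level 2

Prickly Pear is a producer → level 1.
Desert Cottontail eats Prickly Pear → level 2.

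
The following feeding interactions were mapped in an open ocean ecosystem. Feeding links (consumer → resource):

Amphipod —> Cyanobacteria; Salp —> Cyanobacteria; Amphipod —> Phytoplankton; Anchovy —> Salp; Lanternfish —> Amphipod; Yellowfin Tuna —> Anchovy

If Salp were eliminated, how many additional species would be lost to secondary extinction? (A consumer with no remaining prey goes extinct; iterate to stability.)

2

Remove Salp.
Round 1: Anchovy (all prey gone) → extinct.
Round 2: Yellowfin Tuna (all prey gone) → extinct.
No further losses. Total secondary extinctions: 2.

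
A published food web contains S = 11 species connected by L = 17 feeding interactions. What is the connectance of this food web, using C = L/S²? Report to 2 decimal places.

The web has S = 11 species and L = 17 feeding links.
C = L / S² = 17 / 121 = 0.1405 ≈ 0.14.

C = 0.14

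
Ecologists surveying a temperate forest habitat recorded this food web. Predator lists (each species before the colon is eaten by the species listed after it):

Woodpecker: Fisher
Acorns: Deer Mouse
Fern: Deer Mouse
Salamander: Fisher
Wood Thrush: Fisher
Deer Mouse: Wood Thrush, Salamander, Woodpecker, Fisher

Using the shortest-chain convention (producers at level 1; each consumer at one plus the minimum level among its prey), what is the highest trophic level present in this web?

3

Producers (level 1): Acorns, Fern.
Following each consumer down to its lowest-level prey: Acorns → Deer Mouse → Salamander (levels 1 through 3).
All prey of Salamander (Deer Mouse 2) are at level 2 or above, so Salamander is at level 1 + 2 = 3.
Every consumer has at least one prey at level 2 or below, so none exceeds level 3.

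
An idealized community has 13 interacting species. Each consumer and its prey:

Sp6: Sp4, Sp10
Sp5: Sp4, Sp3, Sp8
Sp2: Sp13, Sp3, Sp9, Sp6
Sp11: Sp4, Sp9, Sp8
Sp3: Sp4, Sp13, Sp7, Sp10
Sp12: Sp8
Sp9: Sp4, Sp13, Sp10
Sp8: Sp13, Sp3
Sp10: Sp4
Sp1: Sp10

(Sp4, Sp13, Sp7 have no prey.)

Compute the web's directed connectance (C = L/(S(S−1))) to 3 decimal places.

The web has S = 13 species and L = 24 feeding links.
C = L / (S(S−1)) = 24 / 156 = 0.1538 ≈ 0.154.

C = 0.154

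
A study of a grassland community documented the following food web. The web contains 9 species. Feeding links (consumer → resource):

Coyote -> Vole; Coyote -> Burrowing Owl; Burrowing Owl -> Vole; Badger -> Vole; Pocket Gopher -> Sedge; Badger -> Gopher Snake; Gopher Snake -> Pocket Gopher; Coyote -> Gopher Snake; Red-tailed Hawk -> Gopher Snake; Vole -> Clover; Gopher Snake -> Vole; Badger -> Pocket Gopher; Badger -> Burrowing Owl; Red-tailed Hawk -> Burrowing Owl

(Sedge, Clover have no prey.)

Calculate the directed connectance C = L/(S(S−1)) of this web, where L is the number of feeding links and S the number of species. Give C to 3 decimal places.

The web has S = 9 species and L = 14 feeding links.
C = L / (S(S−1)) = 14 / 72 = 0.1944 ≈ 0.194.

C = 0.194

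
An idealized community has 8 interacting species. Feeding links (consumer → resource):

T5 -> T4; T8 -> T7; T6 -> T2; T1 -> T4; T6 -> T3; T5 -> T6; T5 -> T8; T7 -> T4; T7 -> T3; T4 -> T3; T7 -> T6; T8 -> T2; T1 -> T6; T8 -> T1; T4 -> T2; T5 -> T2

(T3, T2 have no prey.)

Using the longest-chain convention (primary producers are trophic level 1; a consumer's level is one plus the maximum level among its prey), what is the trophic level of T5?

T3 is a producer → level 1.
T4 eats T3 (level 1); other prey at levels: T2 1 → level 2.
T1 eats T4 (level 2); other prey at levels: T6 2 → level 3.
T8 eats T1 (level 3); other prey at levels: T2 1, T7 3 → level 4.
T5 eats T8 (level 4); other prey at levels: T2 1, T4 2, T6 2 → level 5.

Trophic level 5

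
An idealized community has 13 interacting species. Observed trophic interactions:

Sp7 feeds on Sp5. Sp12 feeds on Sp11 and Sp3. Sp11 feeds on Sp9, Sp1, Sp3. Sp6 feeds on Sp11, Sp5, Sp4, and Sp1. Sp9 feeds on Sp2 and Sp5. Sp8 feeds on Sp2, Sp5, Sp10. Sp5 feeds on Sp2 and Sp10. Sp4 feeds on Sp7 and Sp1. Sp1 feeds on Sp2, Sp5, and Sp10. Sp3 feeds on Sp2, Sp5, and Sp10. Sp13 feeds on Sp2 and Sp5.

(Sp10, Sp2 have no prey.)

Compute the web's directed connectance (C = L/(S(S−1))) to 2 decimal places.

The web has S = 13 species and L = 27 feeding links.
C = L / (S(S−1)) = 27 / 156 = 0.1731 ≈ 0.17.

C = 0.17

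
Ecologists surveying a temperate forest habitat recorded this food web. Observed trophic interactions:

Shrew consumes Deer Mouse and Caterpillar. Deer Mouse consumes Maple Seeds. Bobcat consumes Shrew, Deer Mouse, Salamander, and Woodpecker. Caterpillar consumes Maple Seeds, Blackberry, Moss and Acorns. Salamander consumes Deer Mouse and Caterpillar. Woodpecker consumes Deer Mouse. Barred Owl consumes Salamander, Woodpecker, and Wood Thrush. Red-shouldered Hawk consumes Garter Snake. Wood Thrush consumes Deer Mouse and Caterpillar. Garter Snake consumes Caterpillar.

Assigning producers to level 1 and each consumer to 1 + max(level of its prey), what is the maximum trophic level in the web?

Producers (level 1): Maple Seeds, Blackberry, Acorns, Moss.
Maple Seeds → Deer Mouse → Woodpecker → Bobcat gives Bobcat level 4.
No species has a prey at level 4, so no species reaches level 5.

4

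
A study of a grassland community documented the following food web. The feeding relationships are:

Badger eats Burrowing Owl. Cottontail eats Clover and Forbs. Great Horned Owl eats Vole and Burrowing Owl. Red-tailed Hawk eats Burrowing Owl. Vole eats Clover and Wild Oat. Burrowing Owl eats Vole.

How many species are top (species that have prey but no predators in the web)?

Top species (has prey, but nothing eats it): Cottontail, Badger, Red-tailed Hawk, Great Horned Owl.
Count: 4.

4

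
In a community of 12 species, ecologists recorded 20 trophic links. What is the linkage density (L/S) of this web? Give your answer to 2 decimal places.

There are L = 20 links among S = 12 species.
L/S = 20/12 = 1.6667 ≈ 1.67.

L/S = 1.67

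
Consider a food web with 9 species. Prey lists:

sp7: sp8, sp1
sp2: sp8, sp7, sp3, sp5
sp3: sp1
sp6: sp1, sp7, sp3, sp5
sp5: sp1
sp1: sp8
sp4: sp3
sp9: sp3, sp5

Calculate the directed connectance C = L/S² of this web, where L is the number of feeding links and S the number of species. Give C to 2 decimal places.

C = 0.20

The web has S = 9 species and L = 16 feeding links.
C = L / S² = 16 / 81 = 0.1975 ≈ 0.20.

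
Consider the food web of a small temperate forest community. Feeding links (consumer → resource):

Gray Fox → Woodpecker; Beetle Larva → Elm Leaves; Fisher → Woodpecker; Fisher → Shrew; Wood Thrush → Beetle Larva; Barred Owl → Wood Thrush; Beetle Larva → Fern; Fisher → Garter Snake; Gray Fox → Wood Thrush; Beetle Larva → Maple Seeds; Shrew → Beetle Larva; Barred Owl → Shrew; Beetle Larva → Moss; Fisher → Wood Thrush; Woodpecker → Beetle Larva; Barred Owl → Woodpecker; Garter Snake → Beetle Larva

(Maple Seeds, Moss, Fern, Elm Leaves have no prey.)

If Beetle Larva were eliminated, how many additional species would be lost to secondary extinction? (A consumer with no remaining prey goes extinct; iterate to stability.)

Remove Beetle Larva.
Round 1: Woodpecker (all prey gone), Garter Snake (all prey gone), Shrew (all prey gone), Wood Thrush (all prey gone) → extinct.
Round 2: Barred Owl (all prey gone), Fisher (all prey gone), Gray Fox (all prey gone) → extinct.
No further losses. Total secondary extinctions: 7.

7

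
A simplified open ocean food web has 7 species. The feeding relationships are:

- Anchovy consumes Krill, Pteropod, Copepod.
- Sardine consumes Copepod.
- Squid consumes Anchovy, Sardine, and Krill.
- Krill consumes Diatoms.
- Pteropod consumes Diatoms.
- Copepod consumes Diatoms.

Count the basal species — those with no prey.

1

Basal species (no prey listed): Diatoms.
Count: 1.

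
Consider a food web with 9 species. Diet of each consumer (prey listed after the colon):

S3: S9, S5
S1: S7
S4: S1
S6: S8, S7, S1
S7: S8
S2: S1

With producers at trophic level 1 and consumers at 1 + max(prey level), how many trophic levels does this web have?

Producers (level 1): S9, S5, S8.
S8 → S7 → S1 → S6 gives S6 level 4.
No species has a prey at level 4, so no species reaches level 5.

4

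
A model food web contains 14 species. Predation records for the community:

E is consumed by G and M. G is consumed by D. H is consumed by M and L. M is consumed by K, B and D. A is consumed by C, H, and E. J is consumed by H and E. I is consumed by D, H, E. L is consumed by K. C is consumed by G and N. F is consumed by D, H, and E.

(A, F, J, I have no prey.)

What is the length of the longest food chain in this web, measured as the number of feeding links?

3 links

One longest chain: A → H → M → K.
It has 4 species and 3 links.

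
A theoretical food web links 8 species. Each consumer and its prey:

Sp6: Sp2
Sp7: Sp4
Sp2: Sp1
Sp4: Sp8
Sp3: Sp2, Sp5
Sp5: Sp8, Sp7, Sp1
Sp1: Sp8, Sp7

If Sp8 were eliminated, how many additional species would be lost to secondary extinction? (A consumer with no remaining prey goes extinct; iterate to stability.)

Remove Sp8.
Round 1: Sp4 (all prey gone) → extinct.
Round 2: Sp7 (all prey gone) → extinct.
Round 3: Sp1 (all prey gone) → extinct.
Round 4: Sp2 (all prey gone), Sp5 (all prey gone) → extinct.
Round 5: Sp3 (all prey gone), Sp6 (all prey gone) → extinct.
No further losses. Total secondary extinctions: 7.

7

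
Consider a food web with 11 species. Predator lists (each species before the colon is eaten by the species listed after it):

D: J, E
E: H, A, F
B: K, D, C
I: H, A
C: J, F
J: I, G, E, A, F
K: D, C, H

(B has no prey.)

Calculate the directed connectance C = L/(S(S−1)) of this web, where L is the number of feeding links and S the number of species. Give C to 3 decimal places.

The web has S = 11 species and L = 20 feeding links.
C = L / (S(S−1)) = 20 / 110 = 0.1818 ≈ 0.182.

C = 0.182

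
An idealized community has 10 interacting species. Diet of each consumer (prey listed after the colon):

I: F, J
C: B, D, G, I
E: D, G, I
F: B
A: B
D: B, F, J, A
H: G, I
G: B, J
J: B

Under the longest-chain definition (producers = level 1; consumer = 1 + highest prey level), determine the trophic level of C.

Trophic level 4

B is a producer → level 1.
F eats B → level 2.
D eats F (level 2); other prey at levels: B 1, J 2, A 2 → level 3.
C eats D (level 3); other prey at levels: B 1, G 3, I 3 → level 4.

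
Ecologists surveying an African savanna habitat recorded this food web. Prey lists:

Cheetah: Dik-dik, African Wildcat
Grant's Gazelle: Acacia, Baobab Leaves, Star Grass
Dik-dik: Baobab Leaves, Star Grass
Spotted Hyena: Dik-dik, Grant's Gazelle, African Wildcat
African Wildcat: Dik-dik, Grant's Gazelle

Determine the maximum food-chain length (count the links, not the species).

3 links

One longest chain: Baobab Leaves → Dik-dik → African Wildcat → Cheetah.
It has 4 species and 3 links.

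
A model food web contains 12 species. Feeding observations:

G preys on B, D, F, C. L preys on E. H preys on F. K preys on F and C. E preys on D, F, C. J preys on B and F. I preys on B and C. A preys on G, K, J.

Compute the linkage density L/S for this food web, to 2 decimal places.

L/S = 1.50

There are L = 18 links among S = 12 species.
L/S = 18/12 = 1.5000 ≈ 1.50.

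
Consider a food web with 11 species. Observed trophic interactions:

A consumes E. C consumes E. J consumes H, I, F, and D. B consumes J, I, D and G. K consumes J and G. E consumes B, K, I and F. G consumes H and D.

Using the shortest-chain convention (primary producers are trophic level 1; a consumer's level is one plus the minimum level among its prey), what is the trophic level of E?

Trophic level 2

F is a producer → level 1.
E eats F → level 2.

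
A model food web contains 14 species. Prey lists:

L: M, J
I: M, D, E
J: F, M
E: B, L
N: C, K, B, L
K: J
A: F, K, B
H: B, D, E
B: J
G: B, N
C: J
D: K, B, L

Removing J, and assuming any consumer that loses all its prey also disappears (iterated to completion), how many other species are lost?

Remove J.
Round 1: C (all prey gone), K (all prey gone), B (all prey gone) → extinct.
No further losses. Total secondary extinctions: 3.

3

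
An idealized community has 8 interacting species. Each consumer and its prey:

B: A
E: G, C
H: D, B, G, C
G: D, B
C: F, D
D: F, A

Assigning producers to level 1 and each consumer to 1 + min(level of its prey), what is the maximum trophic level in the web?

3

Producers (level 1): F, A.
Following each consumer down to its lowest-level prey: F → D → G (levels 1 through 3).
All prey of G (D 2, B 2) are at level 2 or above, so G is at level 1 + 2 = 3.
Every consumer has at least one prey at level 2 or below, so none exceeds level 3.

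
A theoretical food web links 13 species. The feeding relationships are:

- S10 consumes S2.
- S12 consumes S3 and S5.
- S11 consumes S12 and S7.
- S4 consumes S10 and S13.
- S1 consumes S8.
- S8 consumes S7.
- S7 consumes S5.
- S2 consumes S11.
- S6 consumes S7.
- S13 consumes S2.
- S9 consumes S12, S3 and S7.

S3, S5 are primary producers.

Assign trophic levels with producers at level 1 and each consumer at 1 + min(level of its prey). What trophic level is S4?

S3 is a producer → level 1.
S12 eats S3 → level 2.
S11 eats S12 → level 3.
S2 eats S11 → level 4.
S10 eats S2 → level 5.
S4 eats S10 → level 6.
No prey of S4 is below level 5, so 6 is the minimum.

Trophic level 6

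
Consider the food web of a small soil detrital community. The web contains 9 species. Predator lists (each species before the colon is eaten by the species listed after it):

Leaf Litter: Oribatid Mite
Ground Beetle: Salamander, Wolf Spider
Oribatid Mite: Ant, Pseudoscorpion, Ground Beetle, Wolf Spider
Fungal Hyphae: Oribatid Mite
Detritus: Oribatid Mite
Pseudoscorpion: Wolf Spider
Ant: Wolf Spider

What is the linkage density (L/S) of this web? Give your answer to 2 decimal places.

L/S = 1.22

There are L = 11 links among S = 9 species.
L/S = 11/9 = 1.2222 ≈ 1.22.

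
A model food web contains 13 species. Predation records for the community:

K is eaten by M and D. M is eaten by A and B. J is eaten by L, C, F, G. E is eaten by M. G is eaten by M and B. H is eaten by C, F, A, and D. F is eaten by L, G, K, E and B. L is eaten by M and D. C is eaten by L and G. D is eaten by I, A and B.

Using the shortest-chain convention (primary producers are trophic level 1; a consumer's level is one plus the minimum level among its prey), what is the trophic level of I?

H is a producer → level 1.
D eats H → level 2.
I eats D → level 3.
No prey of I is below level 2, so 3 is the minimum.

Trophic level 3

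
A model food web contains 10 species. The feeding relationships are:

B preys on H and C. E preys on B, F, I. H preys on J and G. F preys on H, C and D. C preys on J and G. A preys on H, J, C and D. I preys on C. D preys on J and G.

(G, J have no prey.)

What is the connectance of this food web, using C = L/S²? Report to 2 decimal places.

The web has S = 10 species and L = 19 feeding links.
C = L / S² = 19 / 100 = 0.1900 ≈ 0.19.

C = 0.19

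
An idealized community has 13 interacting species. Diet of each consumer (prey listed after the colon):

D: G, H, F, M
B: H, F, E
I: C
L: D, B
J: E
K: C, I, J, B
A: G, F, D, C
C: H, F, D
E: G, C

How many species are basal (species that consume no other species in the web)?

Basal species (no prey listed): G, H, F, M.
Count: 4.

4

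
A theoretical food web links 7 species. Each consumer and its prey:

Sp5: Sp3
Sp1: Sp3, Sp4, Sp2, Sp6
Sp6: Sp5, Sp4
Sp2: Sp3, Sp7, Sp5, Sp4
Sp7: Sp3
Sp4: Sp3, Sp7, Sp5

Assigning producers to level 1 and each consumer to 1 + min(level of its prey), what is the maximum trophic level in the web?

3

Producers (level 1): Sp3.
Following each consumer down to its lowest-level prey: Sp3 → Sp5 → Sp6 (levels 1 through 3).
All prey of Sp6 (Sp5 2, Sp4 2) are at level 2 or above, so Sp6 is at level 1 + 2 = 3.
Every consumer has at least one prey at level 2 or below, so none exceeds level 3.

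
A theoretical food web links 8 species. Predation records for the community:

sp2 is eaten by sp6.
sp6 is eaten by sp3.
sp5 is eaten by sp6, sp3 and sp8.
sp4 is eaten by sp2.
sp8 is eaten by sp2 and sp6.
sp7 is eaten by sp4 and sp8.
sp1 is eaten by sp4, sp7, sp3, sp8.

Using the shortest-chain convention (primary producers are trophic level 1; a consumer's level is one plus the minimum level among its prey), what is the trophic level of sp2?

sp1 is a producer → level 1.
sp4 eats sp1 → level 2.
sp2 eats sp4 → level 3.
No prey of sp2 is below level 2, so 3 is the minimum.

Trophic level 3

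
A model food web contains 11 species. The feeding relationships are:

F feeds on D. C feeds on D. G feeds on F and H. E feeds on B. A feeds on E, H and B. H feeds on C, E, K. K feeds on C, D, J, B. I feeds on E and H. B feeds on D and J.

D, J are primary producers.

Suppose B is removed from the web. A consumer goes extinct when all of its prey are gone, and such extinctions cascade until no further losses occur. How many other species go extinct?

1

Remove B.
Round 1: E (all prey gone) → extinct.
No further losses. Total secondary extinctions: 1.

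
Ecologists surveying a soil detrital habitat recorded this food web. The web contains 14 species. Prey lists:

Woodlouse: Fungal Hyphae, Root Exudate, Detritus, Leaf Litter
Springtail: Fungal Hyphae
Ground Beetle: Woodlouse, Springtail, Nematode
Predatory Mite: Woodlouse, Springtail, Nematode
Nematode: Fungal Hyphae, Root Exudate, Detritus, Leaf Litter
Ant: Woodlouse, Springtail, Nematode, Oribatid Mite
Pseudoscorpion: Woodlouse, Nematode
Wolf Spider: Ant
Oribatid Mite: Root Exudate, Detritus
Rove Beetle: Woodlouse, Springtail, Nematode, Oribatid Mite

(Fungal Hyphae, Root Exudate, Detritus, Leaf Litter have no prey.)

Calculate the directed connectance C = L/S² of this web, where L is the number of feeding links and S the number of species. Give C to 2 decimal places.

C = 0.14

The web has S = 14 species and L = 28 feeding links.
C = L / S² = 28 / 196 = 0.1429 ≈ 0.14.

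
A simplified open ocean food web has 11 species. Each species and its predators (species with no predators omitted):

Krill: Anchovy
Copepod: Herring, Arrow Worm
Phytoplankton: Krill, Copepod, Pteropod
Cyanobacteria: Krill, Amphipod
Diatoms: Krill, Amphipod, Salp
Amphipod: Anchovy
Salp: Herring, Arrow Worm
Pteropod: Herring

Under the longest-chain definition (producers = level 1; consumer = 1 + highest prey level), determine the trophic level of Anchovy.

Phytoplankton is a producer → level 1.
Krill eats Phytoplankton (level 1); other prey at levels: Diatoms 1, Cyanobacteria 1 → level 2.
Anchovy eats Krill (level 2); other prey at levels: Amphipod 2 → level 3.

Trophic level 3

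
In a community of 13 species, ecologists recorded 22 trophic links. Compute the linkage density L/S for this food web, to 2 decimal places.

There are L = 22 links among S = 13 species.
L/S = 22/13 = 1.6923 ≈ 1.69.

L/S = 1.69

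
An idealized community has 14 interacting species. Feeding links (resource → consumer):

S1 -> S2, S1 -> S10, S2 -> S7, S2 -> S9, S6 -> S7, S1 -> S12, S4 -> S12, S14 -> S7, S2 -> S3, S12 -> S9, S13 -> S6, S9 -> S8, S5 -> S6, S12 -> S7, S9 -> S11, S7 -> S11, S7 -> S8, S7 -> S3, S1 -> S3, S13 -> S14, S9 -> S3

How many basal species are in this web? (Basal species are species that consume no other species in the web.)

4

Basal species (no prey listed): S5, S1, S13, S4.
Count: 4.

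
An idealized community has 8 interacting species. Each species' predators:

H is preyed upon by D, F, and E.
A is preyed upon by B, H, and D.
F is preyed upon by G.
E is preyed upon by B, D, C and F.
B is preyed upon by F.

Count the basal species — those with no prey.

1

Basal species (no prey listed): A.
Count: 1.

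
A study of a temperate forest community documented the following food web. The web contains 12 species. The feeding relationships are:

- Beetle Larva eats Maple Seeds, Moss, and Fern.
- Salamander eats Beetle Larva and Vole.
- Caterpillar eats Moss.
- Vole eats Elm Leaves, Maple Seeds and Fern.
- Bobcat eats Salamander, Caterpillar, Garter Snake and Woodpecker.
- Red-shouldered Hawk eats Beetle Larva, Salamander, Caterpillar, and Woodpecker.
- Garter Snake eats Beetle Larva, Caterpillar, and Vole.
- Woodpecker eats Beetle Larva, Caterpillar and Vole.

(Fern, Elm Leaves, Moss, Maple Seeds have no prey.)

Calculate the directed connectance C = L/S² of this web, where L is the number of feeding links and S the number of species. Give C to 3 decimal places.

The web has S = 12 species and L = 23 feeding links.
C = L / S² = 23 / 144 = 0.1597 ≈ 0.160.

C = 0.160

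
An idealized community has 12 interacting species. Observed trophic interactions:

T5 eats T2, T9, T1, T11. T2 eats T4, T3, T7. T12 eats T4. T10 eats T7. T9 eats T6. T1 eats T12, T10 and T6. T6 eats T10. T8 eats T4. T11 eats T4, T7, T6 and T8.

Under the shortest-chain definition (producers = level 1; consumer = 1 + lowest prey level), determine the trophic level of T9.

Trophic level 4

T7 is a producer → level 1.
T10 eats T7 → level 2.
T6 eats T10 → level 3.
T9 eats T6 → level 4.
No prey of T9 is below level 3, so 4 is the minimum.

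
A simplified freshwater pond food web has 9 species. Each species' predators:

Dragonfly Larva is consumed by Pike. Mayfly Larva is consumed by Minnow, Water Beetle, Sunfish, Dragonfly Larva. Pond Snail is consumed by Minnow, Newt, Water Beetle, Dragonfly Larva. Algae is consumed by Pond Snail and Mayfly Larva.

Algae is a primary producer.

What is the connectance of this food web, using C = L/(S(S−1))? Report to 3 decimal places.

The web has S = 9 species and L = 11 feeding links.
C = L / (S(S−1)) = 11 / 72 = 0.1528 ≈ 0.153.

C = 0.153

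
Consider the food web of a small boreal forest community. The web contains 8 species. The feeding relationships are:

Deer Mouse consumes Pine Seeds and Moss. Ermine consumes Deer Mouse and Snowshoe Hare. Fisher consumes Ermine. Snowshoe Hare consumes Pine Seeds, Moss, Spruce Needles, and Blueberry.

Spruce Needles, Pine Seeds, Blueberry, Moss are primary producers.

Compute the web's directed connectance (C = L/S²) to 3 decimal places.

C = 0.141

The web has S = 8 species and L = 9 feeding links.
C = L / S² = 9 / 64 = 0.1406 ≈ 0.141.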